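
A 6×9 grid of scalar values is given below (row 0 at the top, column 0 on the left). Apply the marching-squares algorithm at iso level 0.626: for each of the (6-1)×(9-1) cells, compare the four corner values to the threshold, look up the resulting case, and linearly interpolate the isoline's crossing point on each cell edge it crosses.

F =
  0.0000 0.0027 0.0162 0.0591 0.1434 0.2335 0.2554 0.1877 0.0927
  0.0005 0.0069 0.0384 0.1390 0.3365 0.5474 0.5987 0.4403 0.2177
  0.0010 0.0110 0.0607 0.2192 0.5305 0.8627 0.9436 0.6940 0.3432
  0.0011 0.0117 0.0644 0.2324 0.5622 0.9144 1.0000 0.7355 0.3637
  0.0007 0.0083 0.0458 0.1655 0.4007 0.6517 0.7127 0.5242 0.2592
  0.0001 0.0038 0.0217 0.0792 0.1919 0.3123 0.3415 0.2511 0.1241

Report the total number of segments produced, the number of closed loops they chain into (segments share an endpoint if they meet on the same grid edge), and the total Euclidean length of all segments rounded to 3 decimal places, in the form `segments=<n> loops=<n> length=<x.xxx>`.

segments=12 loops=1 length=9.791

cell (1,4): code 0100 → (1.249,5.000)–(2.000,4.287)
cell (1,5): code 1100 → (1.079,6.000)–(1.249,5.000)
cell (1,6): code 1100 → (1.732,7.000)–(1.079,6.000)
cell (1,7): code 1000 → (2.000,7.194)–(1.732,7.000)
cell (2,4): code 0110 → (2.000,4.287)–(3.000,4.181)
cell (2,7): code 1001 → (3.000,7.295)–(2.000,7.194)
cell (3,4): code 0110 → (3.000,4.181)–(4.000,4.898)
cell (3,6): code 1011 → (4.000,6.460)–(3.518,7.000)
cell (3,7): code 0001 → (3.518,7.000)–(3.000,7.295)
cell (4,4): code 0010 → (4.000,4.898)–(4.076,5.000)
cell (4,5): code 0011 → (4.076,5.000)–(4.234,6.000)
cell (4,6): code 0001 → (4.234,6.000)–(4.000,6.460)
total: 12 segments, chained into 1 closed loop(s), length Σ = 9.790615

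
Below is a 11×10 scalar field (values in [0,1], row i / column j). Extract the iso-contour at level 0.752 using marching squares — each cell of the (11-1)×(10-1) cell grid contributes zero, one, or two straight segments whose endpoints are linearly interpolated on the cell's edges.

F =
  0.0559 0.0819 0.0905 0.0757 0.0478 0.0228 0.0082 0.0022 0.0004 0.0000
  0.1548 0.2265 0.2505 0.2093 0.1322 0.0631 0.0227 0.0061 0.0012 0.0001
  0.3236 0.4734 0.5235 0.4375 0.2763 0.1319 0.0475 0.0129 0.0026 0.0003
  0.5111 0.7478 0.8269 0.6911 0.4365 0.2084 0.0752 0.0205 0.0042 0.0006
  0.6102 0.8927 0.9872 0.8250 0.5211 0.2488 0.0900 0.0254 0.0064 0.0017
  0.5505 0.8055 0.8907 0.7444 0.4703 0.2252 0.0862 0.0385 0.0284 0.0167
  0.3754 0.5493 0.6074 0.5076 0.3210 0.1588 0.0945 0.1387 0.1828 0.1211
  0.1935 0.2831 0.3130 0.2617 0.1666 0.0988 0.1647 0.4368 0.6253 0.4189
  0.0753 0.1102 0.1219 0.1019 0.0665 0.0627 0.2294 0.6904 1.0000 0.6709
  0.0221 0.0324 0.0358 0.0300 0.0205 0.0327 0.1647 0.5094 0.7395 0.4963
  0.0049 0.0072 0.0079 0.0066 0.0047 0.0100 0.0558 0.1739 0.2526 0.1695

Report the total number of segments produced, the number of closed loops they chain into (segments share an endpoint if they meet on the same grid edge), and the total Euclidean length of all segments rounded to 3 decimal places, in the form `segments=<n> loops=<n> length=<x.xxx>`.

cell (2,1): code 0100 → (2.753,2.000)–(3.000,1.053)
cell (2,2): code 1000 → (3.000,2.552)–(2.753,2.000)
cell (3,0): code 0100 → (3.029,1.000)–(4.000,0.502)
cell (3,1): code 1110 → (3.000,1.053)–(3.029,1.000)
cell (3,2): code 1101 → (3.455,3.000)–(3.000,2.552)
cell (3,3): code 1000 → (4.000,3.240)–(3.455,3.000)
cell (4,0): code 0110 → (4.000,0.502)–(5.000,0.790)
cell (4,2): code 1011 → (5.000,2.948)–(4.906,3.000)
cell (4,3): code 0001 → (4.906,3.000)–(4.000,3.240)
cell (5,0): code 0010 → (5.000,0.790)–(5.209,1.000)
cell (5,1): code 0011 → (5.209,1.000)–(5.490,2.000)
cell (5,2): code 0001 → (5.490,2.000)–(5.000,2.948)
cell (7,7): code 0100 → (7.338,8.000)–(8.000,7.199)
cell (7,8): code 1000 → (8.000,8.754)–(7.338,8.000)
cell (8,7): code 0010 → (8.000,7.199)–(8.952,8.000)
cell (8,8): code 0001 → (8.952,8.000)–(8.000,8.754)
total: 16 segments, chained into 2 closed loop(s), length Σ = 12.956579

segments=16 loops=2 length=12.957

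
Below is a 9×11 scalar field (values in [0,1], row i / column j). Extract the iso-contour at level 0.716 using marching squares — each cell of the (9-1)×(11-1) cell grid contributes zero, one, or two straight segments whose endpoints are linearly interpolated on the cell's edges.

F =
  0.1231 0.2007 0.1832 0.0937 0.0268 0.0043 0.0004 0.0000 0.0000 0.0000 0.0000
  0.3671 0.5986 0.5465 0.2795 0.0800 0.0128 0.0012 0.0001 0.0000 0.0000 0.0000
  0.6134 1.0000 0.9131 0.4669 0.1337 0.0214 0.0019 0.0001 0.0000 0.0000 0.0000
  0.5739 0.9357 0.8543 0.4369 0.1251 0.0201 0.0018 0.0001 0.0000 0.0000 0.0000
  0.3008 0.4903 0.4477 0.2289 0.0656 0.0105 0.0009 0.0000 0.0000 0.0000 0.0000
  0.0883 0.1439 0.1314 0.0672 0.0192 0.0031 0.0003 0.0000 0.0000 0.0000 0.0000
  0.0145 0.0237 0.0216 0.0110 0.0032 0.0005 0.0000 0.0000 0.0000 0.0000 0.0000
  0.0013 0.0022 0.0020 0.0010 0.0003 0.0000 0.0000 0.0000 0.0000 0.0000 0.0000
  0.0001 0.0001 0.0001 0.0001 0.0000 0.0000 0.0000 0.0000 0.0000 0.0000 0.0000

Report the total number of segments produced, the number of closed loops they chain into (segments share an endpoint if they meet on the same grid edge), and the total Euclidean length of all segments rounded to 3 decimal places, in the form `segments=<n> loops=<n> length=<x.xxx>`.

segments=8 loops=1 length=7.013

cell (1,0): code 0100 → (1.292,1.000)–(2.000,0.265)
cell (1,1): code 1100 → (1.462,2.000)–(1.292,1.000)
cell (1,2): code 1000 → (2.000,2.442)–(1.462,2.000)
cell (2,0): code 0110 → (2.000,0.265)–(3.000,0.393)
cell (2,2): code 1001 → (3.000,2.331)–(2.000,2.442)
cell (3,0): code 0010 → (3.000,0.393)–(3.493,1.000)
cell (3,1): code 0011 → (3.493,1.000)–(3.340,2.000)
cell (3,2): code 0001 → (3.340,2.000)–(3.000,2.331)
total: 8 segments, chained into 1 closed loop(s), length Σ = 7.013076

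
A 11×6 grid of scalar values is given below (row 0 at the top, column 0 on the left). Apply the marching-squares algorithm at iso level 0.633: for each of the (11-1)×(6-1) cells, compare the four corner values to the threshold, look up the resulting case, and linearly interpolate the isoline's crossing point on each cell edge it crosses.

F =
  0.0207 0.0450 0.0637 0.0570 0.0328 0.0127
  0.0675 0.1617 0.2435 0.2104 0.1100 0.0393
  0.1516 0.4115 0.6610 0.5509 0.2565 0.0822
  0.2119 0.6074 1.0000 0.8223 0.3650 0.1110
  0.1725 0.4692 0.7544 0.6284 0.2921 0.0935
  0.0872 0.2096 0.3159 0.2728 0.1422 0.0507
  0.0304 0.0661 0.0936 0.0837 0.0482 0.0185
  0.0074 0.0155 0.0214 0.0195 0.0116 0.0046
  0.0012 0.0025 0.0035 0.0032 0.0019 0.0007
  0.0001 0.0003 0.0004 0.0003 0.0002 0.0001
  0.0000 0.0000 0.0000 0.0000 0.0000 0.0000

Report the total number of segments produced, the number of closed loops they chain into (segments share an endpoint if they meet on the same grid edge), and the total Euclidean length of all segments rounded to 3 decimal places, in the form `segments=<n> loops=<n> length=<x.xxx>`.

cell (1,1): code 0100 → (1.933,2.000)–(2.000,1.888)
cell (1,2): code 1000 → (2.000,2.254)–(1.933,2.000)
cell (2,1): code 0110 → (2.000,1.888)–(3.000,1.065)
cell (2,2): code 1101 → (2.303,3.000)–(2.000,2.254)
cell (2,3): code 1000 → (3.000,3.414)–(2.303,3.000)
cell (3,1): code 0110 → (3.000,1.065)–(4.000,1.574)
cell (3,2): code 1011 → (4.000,2.963)–(3.976,3.000)
cell (3,3): code 0001 → (3.976,3.000)–(3.000,3.414)
cell (4,1): code 0010 → (4.000,1.574)–(4.277,2.000)
cell (4,2): code 0001 → (4.277,2.000)–(4.000,2.963)
total: 10 segments, chained into 1 closed loop(s), length Σ = 7.040734

segments=10 loops=1 length=7.041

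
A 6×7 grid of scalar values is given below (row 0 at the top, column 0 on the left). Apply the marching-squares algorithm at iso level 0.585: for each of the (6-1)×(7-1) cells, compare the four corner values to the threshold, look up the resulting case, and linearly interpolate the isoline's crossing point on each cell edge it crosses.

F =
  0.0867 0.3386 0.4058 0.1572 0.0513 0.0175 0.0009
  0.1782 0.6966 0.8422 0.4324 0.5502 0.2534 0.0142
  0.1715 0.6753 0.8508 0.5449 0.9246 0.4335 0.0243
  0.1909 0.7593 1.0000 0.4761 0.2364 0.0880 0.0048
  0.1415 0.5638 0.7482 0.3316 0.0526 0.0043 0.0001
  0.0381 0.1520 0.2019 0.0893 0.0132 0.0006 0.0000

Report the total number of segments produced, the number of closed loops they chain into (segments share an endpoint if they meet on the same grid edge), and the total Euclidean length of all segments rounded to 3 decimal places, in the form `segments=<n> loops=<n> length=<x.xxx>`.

cell (0,0): code 0100 → (0.688,1.000)–(1.000,0.785)
cell (0,1): code 1100 → (0.411,2.000)–(0.688,1.000)
cell (0,2): code 1000 → (1.000,2.628)–(0.411,2.000)
cell (1,0): code 0110 → (1.000,0.785)–(2.000,0.821)
cell (1,2): code 1001 → (2.000,2.869)–(1.000,2.628)
cell (1,3): code 0100 → (1.093,4.000)–(2.000,3.106)
cell (1,4): code 1000 → (2.000,4.692)–(1.093,4.000)
cell (2,0): code 0110 → (2.000,0.821)–(3.000,0.693)
cell (2,2): code 1001 → (3.000,2.792)–(2.000,2.869)
cell (2,3): code 0010 → (2.000,3.106)–(2.493,4.000)
cell (2,4): code 0001 → (2.493,4.000)–(2.000,4.692)
cell (3,0): code 0010 → (3.000,0.693)–(3.892,1.000)
cell (3,1): code 0111 → (3.892,1.000)–(4.000,1.115)
cell (3,2): code 1001 → (4.000,2.392)–(3.000,2.792)
cell (4,1): code 0010 → (4.000,1.115)–(4.299,2.000)
cell (4,2): code 0001 → (4.299,2.000)–(4.000,2.392)
total: 16 segments, chained into 2 closed loop(s), length Σ = 14.208230

segments=16 loops=2 length=14.208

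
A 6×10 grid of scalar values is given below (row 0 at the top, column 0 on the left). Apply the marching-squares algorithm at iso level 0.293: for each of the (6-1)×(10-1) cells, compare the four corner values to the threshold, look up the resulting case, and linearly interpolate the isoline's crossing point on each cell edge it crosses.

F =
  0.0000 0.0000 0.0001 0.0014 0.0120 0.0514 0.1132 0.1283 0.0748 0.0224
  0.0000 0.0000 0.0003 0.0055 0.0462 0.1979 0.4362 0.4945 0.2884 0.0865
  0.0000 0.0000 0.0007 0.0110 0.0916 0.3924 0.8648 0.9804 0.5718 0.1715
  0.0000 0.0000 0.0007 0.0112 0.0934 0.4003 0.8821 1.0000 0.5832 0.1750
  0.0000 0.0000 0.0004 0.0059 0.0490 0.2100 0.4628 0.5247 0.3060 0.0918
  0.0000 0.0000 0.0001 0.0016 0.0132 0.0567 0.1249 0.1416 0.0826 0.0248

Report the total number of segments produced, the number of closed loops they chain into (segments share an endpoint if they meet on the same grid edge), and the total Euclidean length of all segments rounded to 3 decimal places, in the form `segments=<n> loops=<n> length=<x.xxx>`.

segments=16 loops=1 length=12.817

cell (0,5): code 0100 → (0.557,6.000)–(1.000,5.399)
cell (0,6): code 1100 → (0.450,7.000)–(0.557,6.000)
cell (0,7): code 1000 → (1.000,7.978)–(0.450,7.000)
cell (1,4): code 0100 → (1.489,5.000)–(2.000,4.670)
cell (1,5): code 1110 → (1.000,5.399)–(1.489,5.000)
cell (1,7): code 1101 → (1.016,8.000)–(1.000,7.978)
cell (1,8): code 1000 → (2.000,8.696)–(1.016,8.000)
cell (2,4): code 0110 → (2.000,4.670)–(3.000,4.650)
cell (2,8): code 1001 → (3.000,8.711)–(2.000,8.696)
cell (3,4): code 0010 → (3.000,4.650)–(3.564,5.000)
cell (3,5): code 0111 → (3.564,5.000)–(4.000,5.328)
cell (3,8): code 1001 → (4.000,8.061)–(3.000,8.711)
cell (4,5): code 0010 → (4.000,5.328)–(4.503,6.000)
cell (4,6): code 0011 → (4.503,6.000)–(4.605,7.000)
cell (4,7): code 0011 → (4.605,7.000)–(4.058,8.000)
cell (4,8): code 0001 → (4.058,8.000)–(4.000,8.061)
total: 16 segments, chained into 1 closed loop(s), length Σ = 12.817282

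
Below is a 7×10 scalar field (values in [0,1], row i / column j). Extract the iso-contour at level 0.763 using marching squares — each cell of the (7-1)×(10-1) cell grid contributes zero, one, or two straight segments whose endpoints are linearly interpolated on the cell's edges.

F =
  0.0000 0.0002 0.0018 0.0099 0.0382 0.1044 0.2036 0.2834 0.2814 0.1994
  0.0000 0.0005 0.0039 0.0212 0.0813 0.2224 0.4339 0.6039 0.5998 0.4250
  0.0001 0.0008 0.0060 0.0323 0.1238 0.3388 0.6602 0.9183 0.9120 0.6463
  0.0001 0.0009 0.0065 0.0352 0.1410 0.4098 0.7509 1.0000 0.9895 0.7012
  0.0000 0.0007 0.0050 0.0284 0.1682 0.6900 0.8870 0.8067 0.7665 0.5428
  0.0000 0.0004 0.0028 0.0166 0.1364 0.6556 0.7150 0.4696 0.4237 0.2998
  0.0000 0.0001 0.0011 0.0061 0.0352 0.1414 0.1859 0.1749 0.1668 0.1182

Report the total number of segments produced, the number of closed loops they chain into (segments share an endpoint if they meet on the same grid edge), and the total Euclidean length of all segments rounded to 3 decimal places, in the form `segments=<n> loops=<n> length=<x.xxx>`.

segments=12 loops=1 length=10.215

cell (1,6): code 0100 → (1.506,7.000)–(2.000,6.398)
cell (1,7): code 1100 → (1.523,8.000)–(1.506,7.000)
cell (1,8): code 1000 → (2.000,8.561)–(1.523,8.000)
cell (2,6): code 0110 → (2.000,6.398)–(3.000,6.049)
cell (2,8): code 1001 → (3.000,8.786)–(2.000,8.561)
cell (3,5): code 0100 → (3.089,6.000)–(4.000,5.371)
cell (3,6): code 1110 → (3.000,6.049)–(3.089,6.000)
cell (3,8): code 1001 → (4.000,8.016)–(3.000,8.786)
cell (4,5): code 0010 → (4.000,5.371)–(4.721,6.000)
cell (4,6): code 0011 → (4.721,6.000)–(4.130,7.000)
cell (4,7): code 0011 → (4.130,7.000)–(4.010,8.000)
cell (4,8): code 0001 → (4.010,8.000)–(4.000,8.016)
total: 12 segments, chained into 1 closed loop(s), length Σ = 10.214720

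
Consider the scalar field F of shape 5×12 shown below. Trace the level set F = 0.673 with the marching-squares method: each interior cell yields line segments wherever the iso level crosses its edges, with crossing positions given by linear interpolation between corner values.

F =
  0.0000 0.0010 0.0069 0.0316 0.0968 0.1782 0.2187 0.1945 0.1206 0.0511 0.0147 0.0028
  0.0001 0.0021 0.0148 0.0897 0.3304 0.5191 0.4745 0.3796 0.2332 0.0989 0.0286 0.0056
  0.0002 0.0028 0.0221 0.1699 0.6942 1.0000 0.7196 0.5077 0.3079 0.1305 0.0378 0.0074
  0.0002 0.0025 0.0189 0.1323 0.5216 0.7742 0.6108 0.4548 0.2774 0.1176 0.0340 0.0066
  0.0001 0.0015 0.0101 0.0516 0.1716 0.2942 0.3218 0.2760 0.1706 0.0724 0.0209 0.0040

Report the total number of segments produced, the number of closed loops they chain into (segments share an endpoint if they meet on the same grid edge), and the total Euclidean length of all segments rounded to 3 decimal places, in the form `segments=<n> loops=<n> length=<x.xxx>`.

segments=10 loops=1 length=6.120

cell (1,3): code 0100 → (1.942,4.000)–(2.000,3.960)
cell (1,4): code 1100 → (1.320,5.000)–(1.942,4.000)
cell (1,5): code 1100 → (1.810,6.000)–(1.320,5.000)
cell (1,6): code 1000 → (2.000,6.220)–(1.810,6.000)
cell (2,3): code 0010 → (2.000,3.960)–(2.123,4.000)
cell (2,4): code 0111 → (2.123,4.000)–(3.000,4.599)
cell (2,5): code 1011 → (3.000,5.619)–(2.428,6.000)
cell (2,6): code 0001 → (2.428,6.000)–(2.000,6.220)
cell (3,4): code 0010 → (3.000,4.599)–(3.211,5.000)
cell (3,5): code 0001 → (3.211,5.000)–(3.000,5.619)
total: 10 segments, chained into 1 closed loop(s), length Σ = 6.119631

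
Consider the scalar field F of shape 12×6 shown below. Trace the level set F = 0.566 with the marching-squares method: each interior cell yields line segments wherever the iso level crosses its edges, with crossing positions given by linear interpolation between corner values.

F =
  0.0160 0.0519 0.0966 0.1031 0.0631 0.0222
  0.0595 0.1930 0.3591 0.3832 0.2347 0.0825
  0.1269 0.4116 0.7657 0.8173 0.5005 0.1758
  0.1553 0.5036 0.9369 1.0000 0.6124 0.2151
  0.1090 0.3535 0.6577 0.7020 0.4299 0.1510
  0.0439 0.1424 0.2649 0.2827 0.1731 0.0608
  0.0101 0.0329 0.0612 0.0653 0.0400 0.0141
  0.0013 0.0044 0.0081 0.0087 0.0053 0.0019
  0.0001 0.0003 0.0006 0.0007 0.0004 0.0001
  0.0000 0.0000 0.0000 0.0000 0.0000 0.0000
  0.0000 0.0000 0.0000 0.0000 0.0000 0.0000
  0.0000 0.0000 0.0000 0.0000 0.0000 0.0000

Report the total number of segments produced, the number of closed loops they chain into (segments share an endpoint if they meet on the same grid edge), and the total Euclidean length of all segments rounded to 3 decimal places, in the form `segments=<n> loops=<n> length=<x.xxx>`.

cell (1,1): code 0100 → (1.509,2.000)–(2.000,1.436)
cell (1,2): code 1100 → (1.421,3.000)–(1.509,2.000)
cell (1,3): code 1000 → (2.000,3.793)–(1.421,3.000)
cell (2,1): code 0110 → (2.000,1.436)–(3.000,1.144)
cell (2,3): code 1101 → (2.585,4.000)–(2.000,3.793)
cell (2,4): code 1000 → (3.000,4.117)–(2.585,4.000)
cell (3,1): code 0110 → (3.000,1.144)–(4.000,1.699)
cell (3,3): code 1011 → (4.000,3.500)–(3.254,4.000)
cell (3,4): code 0001 → (3.254,4.000)–(3.000,4.117)
cell (4,1): code 0010 → (4.000,1.699)–(4.233,2.000)
cell (4,2): code 0011 → (4.233,2.000)–(4.324,3.000)
cell (4,3): code 0001 → (4.324,3.000)–(4.000,3.500)
total: 12 segments, chained into 1 closed loop(s), length Σ = 9.129500

segments=12 loops=1 length=9.130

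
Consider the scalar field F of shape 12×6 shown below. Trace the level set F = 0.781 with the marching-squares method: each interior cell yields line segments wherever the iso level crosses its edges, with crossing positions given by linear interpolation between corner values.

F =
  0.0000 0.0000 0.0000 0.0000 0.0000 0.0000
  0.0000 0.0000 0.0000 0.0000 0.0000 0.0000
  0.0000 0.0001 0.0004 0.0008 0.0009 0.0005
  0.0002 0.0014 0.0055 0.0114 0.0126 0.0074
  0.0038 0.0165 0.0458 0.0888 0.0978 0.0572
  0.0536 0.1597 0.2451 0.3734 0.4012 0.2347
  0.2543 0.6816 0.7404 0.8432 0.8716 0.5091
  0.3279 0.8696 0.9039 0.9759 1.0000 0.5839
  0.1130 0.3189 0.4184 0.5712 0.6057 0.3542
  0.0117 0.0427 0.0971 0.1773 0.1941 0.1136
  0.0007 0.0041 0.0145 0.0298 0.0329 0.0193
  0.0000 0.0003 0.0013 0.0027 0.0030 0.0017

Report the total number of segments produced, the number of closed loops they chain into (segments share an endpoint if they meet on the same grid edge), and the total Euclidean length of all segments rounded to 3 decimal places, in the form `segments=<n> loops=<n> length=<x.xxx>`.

segments=12 loops=1 length=9.005

cell (5,2): code 0100 → (5.868,3.000)–(6.000,2.395)
cell (5,3): code 1100 → (5.807,4.000)–(5.868,3.000)
cell (5,4): code 1000 → (6.000,4.250)–(5.807,4.000)
cell (6,0): code 0100 → (6.529,1.000)–(7.000,0.836)
cell (6,1): code 1100 → (6.248,2.000)–(6.529,1.000)
cell (6,2): code 1110 → (6.000,2.395)–(6.248,2.000)
cell (6,4): code 1001 → (7.000,4.526)–(6.000,4.250)
cell (7,0): code 0010 → (7.000,0.836)–(7.161,1.000)
cell (7,1): code 0011 → (7.161,1.000)–(7.253,2.000)
cell (7,2): code 0011 → (7.253,2.000)–(7.482,3.000)
cell (7,3): code 0011 → (7.482,3.000)–(7.555,4.000)
cell (7,4): code 0001 → (7.555,4.000)–(7.000,4.526)
total: 12 segments, chained into 1 closed loop(s), length Σ = 9.005482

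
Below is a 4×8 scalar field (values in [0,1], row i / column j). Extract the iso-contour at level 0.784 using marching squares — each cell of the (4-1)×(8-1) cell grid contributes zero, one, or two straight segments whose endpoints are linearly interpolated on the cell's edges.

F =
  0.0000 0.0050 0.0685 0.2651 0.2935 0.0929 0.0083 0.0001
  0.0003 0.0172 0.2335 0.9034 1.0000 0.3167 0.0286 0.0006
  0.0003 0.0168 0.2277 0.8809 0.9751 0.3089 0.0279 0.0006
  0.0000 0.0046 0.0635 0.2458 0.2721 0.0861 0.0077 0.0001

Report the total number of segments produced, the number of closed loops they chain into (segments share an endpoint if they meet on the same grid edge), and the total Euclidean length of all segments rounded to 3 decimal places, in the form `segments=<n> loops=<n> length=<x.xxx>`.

segments=8 loops=1 length=5.321

cell (0,2): code 0100 → (0.813,3.000)–(1.000,2.822)
cell (0,3): code 1100 → (0.694,4.000)–(0.813,3.000)
cell (0,4): code 1000 → (1.000,4.316)–(0.694,4.000)
cell (1,2): code 0110 → (1.000,2.822)–(2.000,2.852)
cell (1,4): code 1001 → (2.000,4.287)–(1.000,4.316)
cell (2,2): code 0010 → (2.000,2.852)–(2.153,3.000)
cell (2,3): code 0011 → (2.153,3.000)–(2.272,4.000)
cell (2,4): code 0001 → (2.272,4.000)–(2.000,4.287)
total: 8 segments, chained into 1 closed loop(s), length Σ = 5.321126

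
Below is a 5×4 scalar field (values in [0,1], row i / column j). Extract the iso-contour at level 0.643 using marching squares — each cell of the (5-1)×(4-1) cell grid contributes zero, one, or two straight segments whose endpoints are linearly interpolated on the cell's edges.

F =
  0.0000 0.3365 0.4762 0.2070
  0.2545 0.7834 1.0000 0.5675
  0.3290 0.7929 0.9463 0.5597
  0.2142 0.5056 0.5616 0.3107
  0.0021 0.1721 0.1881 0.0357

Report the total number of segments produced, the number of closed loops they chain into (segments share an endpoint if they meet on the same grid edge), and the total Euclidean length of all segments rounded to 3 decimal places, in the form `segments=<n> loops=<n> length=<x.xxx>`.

cell (0,0): code 0100 → (0.686,1.000)–(1.000,0.735)
cell (0,1): code 1100 → (0.318,2.000)–(0.686,1.000)
cell (0,2): code 1000 → (1.000,2.825)–(0.318,2.000)
cell (1,0): code 0110 → (1.000,0.735)–(2.000,0.677)
cell (1,2): code 1001 → (2.000,2.785)–(1.000,2.825)
cell (2,0): code 0010 → (2.000,0.677)–(2.522,1.000)
cell (2,1): code 0011 → (2.522,1.000)–(2.788,2.000)
cell (2,2): code 0001 → (2.788,2.000)–(2.000,2.785)
total: 8 segments, chained into 1 closed loop(s), length Σ = 7.310489

segments=8 loops=1 length=7.310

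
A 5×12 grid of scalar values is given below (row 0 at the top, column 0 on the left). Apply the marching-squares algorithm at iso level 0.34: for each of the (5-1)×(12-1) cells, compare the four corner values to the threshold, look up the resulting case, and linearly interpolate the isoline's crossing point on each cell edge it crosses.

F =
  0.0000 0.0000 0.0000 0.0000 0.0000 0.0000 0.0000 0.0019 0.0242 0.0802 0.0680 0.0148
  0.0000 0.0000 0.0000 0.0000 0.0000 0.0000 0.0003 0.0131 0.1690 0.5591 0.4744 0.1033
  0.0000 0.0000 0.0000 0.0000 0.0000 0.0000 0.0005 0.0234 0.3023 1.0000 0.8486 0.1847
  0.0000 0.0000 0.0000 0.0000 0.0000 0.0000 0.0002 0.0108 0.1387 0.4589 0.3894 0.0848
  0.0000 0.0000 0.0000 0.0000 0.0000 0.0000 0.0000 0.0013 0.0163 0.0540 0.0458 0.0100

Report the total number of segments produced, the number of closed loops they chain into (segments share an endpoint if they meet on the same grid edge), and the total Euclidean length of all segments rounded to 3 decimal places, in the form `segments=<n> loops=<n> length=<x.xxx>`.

cell (0,8): code 0100 → (0.542,9.000)–(1.000,8.438)
cell (0,9): code 1100 → (0.669,10.000)–(0.542,9.000)
cell (0,10): code 1000 → (1.000,10.362)–(0.669,10.000)
cell (1,8): code 0110 → (1.000,8.438)–(2.000,8.054)
cell (1,10): code 1001 → (2.000,10.766)–(1.000,10.362)
cell (2,8): code 0110 → (2.000,8.054)–(3.000,8.629)
cell (2,10): code 1001 → (3.000,10.162)–(2.000,10.766)
cell (3,8): code 0010 → (3.000,8.629)–(3.294,9.000)
cell (3,9): code 0011 → (3.294,9.000)–(3.144,10.000)
cell (3,10): code 0001 → (3.144,10.000)–(3.000,10.162)
total: 10 segments, chained into 1 closed loop(s), length Σ = 8.395512

segments=10 loops=1 length=8.396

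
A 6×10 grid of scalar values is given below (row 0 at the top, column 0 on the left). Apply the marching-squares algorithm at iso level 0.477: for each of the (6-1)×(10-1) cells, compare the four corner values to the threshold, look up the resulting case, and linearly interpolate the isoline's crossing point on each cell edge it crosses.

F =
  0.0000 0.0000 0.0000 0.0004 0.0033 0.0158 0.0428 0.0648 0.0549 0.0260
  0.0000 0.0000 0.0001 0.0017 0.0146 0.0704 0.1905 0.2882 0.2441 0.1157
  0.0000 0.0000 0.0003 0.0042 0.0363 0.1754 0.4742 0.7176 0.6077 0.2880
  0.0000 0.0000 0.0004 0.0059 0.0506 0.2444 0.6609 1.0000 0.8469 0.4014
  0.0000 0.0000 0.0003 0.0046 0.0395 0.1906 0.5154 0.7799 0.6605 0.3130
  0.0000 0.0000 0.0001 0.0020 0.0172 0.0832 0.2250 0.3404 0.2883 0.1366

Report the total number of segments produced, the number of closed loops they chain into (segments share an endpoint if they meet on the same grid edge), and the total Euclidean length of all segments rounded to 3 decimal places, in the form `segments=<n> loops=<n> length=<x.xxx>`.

cell (1,6): code 0100 → (1.440,7.000)–(2.000,6.012)
cell (1,7): code 1100 → (1.641,8.000)–(1.440,7.000)
cell (1,8): code 1000 → (2.000,8.409)–(1.641,8.000)
cell (2,5): code 0100 → (2.015,6.000)–(3.000,5.558)
cell (2,6): code 1110 → (2.000,6.012)–(2.015,6.000)
cell (2,8): code 1001 → (3.000,8.830)–(2.000,8.409)
cell (3,5): code 0110 → (3.000,5.558)–(4.000,5.882)
cell (3,8): code 1001 → (4.000,8.528)–(3.000,8.830)
cell (4,5): code 0010 → (4.000,5.882)–(4.132,6.000)
cell (4,6): code 0011 → (4.132,6.000)–(4.689,7.000)
cell (4,7): code 0011 → (4.689,7.000)–(4.493,8.000)
cell (4,8): code 0001 → (4.493,8.000)–(4.000,8.528)
total: 12 segments, chained into 1 closed loop(s), length Σ = 10.043296

segments=12 loops=1 length=10.043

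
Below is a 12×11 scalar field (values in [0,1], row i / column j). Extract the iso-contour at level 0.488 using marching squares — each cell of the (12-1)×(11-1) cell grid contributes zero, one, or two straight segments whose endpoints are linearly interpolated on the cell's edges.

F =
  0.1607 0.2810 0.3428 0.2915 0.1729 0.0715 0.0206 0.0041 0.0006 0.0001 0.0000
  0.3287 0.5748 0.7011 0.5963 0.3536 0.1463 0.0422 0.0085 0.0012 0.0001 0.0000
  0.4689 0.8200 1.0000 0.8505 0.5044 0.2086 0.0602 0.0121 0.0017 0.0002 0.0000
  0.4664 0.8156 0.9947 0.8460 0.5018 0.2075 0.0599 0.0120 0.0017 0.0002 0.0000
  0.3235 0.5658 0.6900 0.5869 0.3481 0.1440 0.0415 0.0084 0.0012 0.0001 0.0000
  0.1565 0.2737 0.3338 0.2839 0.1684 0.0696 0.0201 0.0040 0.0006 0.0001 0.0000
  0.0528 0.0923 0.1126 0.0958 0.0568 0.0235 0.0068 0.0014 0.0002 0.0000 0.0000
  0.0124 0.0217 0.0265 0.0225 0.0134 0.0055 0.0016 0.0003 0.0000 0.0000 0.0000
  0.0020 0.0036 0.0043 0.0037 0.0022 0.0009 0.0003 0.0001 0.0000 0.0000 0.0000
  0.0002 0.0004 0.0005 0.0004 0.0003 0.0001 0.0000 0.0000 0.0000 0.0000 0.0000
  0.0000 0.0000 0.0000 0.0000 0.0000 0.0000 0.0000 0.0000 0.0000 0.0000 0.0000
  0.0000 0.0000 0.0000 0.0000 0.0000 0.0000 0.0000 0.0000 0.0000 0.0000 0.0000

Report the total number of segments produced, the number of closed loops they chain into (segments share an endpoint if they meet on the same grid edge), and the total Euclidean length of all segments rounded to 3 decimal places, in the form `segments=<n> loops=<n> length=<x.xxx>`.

segments=16 loops=1 length=12.813

cell (0,0): code 0100 → (0.705,1.000)–(1.000,0.647)
cell (0,1): code 1100 → (0.405,2.000)–(0.705,1.000)
cell (0,2): code 1100 → (0.645,3.000)–(0.405,2.000)
cell (0,3): code 1000 → (1.000,3.446)–(0.645,3.000)
cell (1,0): code 0110 → (1.000,0.647)–(2.000,0.054)
cell (1,3): code 1101 → (1.891,4.000)–(1.000,3.446)
cell (1,4): code 1000 → (2.000,4.055)–(1.891,4.000)
cell (2,0): code 0110 → (2.000,0.054)–(3.000,0.062)
cell (2,4): code 1001 → (3.000,4.047)–(2.000,4.055)
cell (3,0): code 0110 → (3.000,0.062)–(4.000,0.679)
cell (3,3): code 1011 → (4.000,3.414)–(3.090,4.000)
cell (3,4): code 0001 → (3.090,4.000)–(3.000,4.047)
cell (4,0): code 0010 → (4.000,0.679)–(4.266,1.000)
cell (4,1): code 0011 → (4.266,1.000)–(4.567,2.000)
cell (4,2): code 0011 → (4.567,2.000)–(4.326,3.000)
cell (4,3): code 0001 → (4.326,3.000)–(4.000,3.414)
total: 16 segments, chained into 1 closed loop(s), length Σ = 12.812670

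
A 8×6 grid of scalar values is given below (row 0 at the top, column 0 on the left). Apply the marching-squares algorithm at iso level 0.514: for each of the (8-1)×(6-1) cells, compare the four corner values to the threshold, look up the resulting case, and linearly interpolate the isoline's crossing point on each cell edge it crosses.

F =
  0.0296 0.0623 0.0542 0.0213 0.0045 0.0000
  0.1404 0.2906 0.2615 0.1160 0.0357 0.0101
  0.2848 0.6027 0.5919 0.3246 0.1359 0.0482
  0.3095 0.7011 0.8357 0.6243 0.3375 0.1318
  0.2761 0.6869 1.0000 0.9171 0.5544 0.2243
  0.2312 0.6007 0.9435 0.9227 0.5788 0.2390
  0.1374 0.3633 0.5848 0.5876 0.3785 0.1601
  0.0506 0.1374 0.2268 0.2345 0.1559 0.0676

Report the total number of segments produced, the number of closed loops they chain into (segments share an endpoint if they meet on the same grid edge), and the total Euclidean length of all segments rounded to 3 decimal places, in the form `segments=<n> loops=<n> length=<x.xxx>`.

cell (1,0): code 0100 → (1.716,1.000)–(2.000,0.721)
cell (1,1): code 1100 → (1.764,2.000)–(1.716,1.000)
cell (1,2): code 1000 → (2.000,2.291)–(1.764,2.000)
cell (2,0): code 0110 → (2.000,0.721)–(3.000,0.522)
cell (2,2): code 1101 → (2.632,3.000)–(2.000,2.291)
cell (2,3): code 1000 → (3.000,3.385)–(2.632,3.000)
cell (3,0): code 0110 → (3.000,0.522)–(4.000,0.579)
cell (3,3): code 1101 → (3.814,4.000)–(3.000,3.385)
cell (3,4): code 1000 → (4.000,4.122)–(3.814,4.000)
cell (4,0): code 0110 → (4.000,0.579)–(5.000,0.765)
cell (4,4): code 1001 → (5.000,4.191)–(4.000,4.122)
cell (5,0): code 0010 → (5.000,0.765)–(5.365,1.000)
cell (5,1): code 0111 → (5.365,1.000)–(6.000,1.680)
cell (5,3): code 1011 → (6.000,3.352)–(5.324,4.000)
cell (5,4): code 0001 → (5.324,4.000)–(5.000,4.191)
cell (6,1): code 0010 → (6.000,1.680)–(6.198,2.000)
cell (6,2): code 0011 → (6.198,2.000)–(6.208,3.000)
cell (6,3): code 0001 → (6.208,3.000)–(6.000,3.352)
total: 18 segments, chained into 1 closed loop(s), length Σ = 13.001814

segments=18 loops=1 length=13.002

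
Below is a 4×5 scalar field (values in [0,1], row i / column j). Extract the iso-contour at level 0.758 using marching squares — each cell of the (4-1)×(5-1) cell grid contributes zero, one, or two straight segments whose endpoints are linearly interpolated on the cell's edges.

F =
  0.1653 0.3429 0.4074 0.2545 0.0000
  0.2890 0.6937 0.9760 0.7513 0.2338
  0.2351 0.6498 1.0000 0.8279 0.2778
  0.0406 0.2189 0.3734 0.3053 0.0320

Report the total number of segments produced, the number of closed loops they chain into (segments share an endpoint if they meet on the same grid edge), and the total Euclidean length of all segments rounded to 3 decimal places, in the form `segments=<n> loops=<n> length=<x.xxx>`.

cell (0,1): code 0100 → (0.617,2.000)–(1.000,1.228)
cell (0,2): code 1000 → (1.000,2.970)–(0.617,2.000)
cell (1,1): code 0110 → (1.000,1.228)–(2.000,1.309)
cell (1,2): code 1101 → (1.087,3.000)–(1.000,2.970)
cell (1,3): code 1000 → (2.000,3.127)–(1.087,3.000)
cell (2,1): code 0010 → (2.000,1.309)–(2.386,2.000)
cell (2,2): code 0011 → (2.386,2.000)–(2.134,3.000)
cell (2,3): code 0001 → (2.134,3.000)–(2.000,3.127)
total: 8 segments, chained into 1 closed loop(s), length Σ = 5.929895

segments=8 loops=1 length=5.930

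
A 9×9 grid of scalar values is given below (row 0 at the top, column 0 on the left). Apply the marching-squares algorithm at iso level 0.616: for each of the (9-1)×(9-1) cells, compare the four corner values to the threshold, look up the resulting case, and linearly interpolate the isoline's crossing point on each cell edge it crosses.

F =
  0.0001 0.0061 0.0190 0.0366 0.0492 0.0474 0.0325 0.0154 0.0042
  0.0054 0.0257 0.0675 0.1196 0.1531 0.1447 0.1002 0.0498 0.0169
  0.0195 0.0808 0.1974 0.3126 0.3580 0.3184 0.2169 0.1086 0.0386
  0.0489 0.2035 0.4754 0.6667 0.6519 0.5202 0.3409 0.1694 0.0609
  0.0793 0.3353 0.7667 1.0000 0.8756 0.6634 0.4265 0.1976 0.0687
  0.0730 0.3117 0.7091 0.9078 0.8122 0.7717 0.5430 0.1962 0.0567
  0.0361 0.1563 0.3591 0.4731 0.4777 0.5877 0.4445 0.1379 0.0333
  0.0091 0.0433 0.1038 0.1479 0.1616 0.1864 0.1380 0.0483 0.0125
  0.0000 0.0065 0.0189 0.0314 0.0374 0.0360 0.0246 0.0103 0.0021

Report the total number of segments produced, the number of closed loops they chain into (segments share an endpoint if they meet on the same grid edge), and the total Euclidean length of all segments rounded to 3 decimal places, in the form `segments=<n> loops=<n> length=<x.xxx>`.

segments=14 loops=1 length=11.151

cell (2,2): code 0100 → (2.857,3.000)–(3.000,2.735)
cell (2,3): code 1100 → (2.878,4.000)–(2.857,3.000)
cell (2,4): code 1000 → (3.000,4.273)–(2.878,4.000)
cell (3,1): code 0100 → (3.483,2.000)–(4.000,1.651)
cell (3,2): code 1110 → (3.000,2.735)–(3.483,2.000)
cell (3,4): code 1101 → (3.669,5.000)–(3.000,4.273)
cell (3,5): code 1000 → (4.000,5.200)–(3.669,5.000)
cell (4,1): code 0110 → (4.000,1.651)–(5.000,1.766)
cell (4,5): code 1001 → (5.000,5.681)–(4.000,5.200)
cell (5,1): code 0010 → (5.000,1.766)–(5.266,2.000)
cell (5,2): code 0011 → (5.266,2.000)–(5.671,3.000)
cell (5,3): code 0011 → (5.671,3.000)–(5.587,4.000)
cell (5,4): code 0011 → (5.587,4.000)–(5.846,5.000)
cell (5,5): code 0001 → (5.846,5.000)–(5.000,5.681)
total: 14 segments, chained into 1 closed loop(s), length Σ = 11.151140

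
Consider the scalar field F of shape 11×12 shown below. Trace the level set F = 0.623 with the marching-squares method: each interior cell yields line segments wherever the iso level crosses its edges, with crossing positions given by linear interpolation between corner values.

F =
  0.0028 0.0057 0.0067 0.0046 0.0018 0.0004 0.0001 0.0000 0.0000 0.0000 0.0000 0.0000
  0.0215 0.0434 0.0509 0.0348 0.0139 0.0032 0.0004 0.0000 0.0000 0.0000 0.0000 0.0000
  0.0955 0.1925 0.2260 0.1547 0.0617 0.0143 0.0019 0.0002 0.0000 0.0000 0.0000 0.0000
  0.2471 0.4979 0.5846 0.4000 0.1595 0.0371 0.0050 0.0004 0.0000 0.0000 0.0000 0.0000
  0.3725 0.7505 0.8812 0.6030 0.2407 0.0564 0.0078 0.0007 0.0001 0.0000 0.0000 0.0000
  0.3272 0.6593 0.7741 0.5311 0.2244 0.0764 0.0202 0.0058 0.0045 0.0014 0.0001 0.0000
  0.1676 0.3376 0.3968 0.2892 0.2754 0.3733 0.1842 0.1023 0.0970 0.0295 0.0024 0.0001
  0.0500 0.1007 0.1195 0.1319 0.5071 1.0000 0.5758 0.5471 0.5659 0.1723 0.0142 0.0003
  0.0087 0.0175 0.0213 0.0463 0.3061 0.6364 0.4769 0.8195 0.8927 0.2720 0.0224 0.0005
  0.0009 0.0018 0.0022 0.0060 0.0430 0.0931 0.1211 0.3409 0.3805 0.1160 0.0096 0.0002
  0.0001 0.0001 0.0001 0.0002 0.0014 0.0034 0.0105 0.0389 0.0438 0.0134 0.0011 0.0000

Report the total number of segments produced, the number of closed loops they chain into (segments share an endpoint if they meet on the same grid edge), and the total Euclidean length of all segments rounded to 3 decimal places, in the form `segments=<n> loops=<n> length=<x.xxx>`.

cell (3,0): code 0100 → (3.495,1.000)–(4.000,0.663)
cell (3,1): code 1100 → (3.129,2.000)–(3.495,1.000)
cell (3,2): code 1000 → (4.000,2.928)–(3.129,2.000)
cell (4,0): code 0110 → (4.000,0.663)–(5.000,0.891)
cell (4,2): code 1001 → (5.000,2.622)–(4.000,2.928)
cell (5,0): code 0010 → (5.000,0.891)–(5.113,1.000)
cell (5,1): code 0011 → (5.113,1.000)–(5.400,2.000)
cell (5,2): code 0001 → (5.400,2.000)–(5.000,2.622)
cell (6,4): code 0100 → (6.398,5.000)–(7.000,4.235)
cell (6,5): code 1000 → (7.000,5.889)–(6.398,5.000)
cell (7,4): code 0110 → (7.000,4.235)–(8.000,4.959)
cell (7,5): code 1001 → (8.000,5.084)–(7.000,5.889)
cell (7,6): code 0100 → (7.279,7.000)–(8.000,6.426)
cell (7,7): code 1100 → (7.175,8.000)–(7.279,7.000)
cell (7,8): code 1000 → (8.000,8.435)–(7.175,8.000)
cell (8,4): code 0010 → (8.000,4.959)–(8.025,5.000)
cell (8,5): code 0001 → (8.025,5.000)–(8.000,5.084)
cell (8,6): code 0010 → (8.000,6.426)–(8.411,7.000)
cell (8,7): code 0011 → (8.411,7.000)–(8.527,8.000)
cell (8,8): code 0001 → (8.527,8.000)–(8.000,8.435)
total: 20 segments, chained into 3 closed loop(s), length Σ = 16.907166

segments=20 loops=3 length=16.907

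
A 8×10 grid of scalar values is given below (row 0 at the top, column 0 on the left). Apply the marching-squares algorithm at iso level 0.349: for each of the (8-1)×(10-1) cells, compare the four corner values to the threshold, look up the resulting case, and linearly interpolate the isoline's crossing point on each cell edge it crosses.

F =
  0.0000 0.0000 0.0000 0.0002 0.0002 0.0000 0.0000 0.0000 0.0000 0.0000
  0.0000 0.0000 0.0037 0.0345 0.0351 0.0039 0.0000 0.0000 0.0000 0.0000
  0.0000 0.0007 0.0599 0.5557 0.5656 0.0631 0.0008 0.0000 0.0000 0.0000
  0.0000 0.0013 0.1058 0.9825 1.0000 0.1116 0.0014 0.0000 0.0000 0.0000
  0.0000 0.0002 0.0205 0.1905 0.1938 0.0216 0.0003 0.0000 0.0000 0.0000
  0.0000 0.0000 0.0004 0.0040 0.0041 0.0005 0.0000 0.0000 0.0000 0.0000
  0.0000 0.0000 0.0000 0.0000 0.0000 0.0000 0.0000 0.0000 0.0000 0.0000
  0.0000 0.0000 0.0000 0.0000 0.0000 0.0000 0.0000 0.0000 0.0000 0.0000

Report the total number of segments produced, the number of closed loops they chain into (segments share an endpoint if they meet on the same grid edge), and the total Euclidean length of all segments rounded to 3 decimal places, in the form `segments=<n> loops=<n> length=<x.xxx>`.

cell (1,2): code 0100 → (1.603,3.000)–(2.000,2.583)
cell (1,3): code 1100 → (1.592,4.000)–(1.603,3.000)
cell (1,4): code 1000 → (2.000,4.431)–(1.592,4.000)
cell (2,2): code 0110 → (2.000,2.583)–(3.000,2.277)
cell (2,4): code 1001 → (3.000,4.733)–(2.000,4.431)
cell (3,2): code 0010 → (3.000,2.277)–(3.800,3.000)
cell (3,3): code 0011 → (3.800,3.000)–(3.807,4.000)
cell (3,4): code 0001 → (3.807,4.000)–(3.000,4.733)
total: 8 segments, chained into 1 closed loop(s), length Σ = 7.427781

segments=8 loops=1 length=7.428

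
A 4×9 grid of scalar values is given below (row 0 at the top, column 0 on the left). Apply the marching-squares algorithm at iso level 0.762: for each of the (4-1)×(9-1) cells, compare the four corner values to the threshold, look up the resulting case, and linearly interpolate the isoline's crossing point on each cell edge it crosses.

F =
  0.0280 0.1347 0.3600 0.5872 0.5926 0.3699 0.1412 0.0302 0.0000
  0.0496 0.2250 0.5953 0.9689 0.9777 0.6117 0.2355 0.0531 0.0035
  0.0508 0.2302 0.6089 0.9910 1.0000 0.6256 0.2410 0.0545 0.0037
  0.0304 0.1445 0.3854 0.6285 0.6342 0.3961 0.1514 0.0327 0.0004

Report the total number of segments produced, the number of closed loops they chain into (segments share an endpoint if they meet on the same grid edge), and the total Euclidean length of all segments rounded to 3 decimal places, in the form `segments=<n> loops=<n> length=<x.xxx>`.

segments=8 loops=1 length=7.371

cell (0,2): code 0100 → (0.458,3.000)–(1.000,2.446)
cell (0,3): code 1100 → (0.440,4.000)–(0.458,3.000)
cell (0,4): code 1000 → (1.000,4.589)–(0.440,4.000)
cell (1,2): code 0110 → (1.000,2.446)–(2.000,2.401)
cell (1,4): code 1001 → (2.000,4.636)–(1.000,4.589)
cell (2,2): code 0010 → (2.000,2.401)–(2.632,3.000)
cell (2,3): code 0011 → (2.632,3.000)–(2.651,4.000)
cell (2,4): code 0001 → (2.651,4.000)–(2.000,4.636)
total: 8 segments, chained into 1 closed loop(s), length Σ = 7.370833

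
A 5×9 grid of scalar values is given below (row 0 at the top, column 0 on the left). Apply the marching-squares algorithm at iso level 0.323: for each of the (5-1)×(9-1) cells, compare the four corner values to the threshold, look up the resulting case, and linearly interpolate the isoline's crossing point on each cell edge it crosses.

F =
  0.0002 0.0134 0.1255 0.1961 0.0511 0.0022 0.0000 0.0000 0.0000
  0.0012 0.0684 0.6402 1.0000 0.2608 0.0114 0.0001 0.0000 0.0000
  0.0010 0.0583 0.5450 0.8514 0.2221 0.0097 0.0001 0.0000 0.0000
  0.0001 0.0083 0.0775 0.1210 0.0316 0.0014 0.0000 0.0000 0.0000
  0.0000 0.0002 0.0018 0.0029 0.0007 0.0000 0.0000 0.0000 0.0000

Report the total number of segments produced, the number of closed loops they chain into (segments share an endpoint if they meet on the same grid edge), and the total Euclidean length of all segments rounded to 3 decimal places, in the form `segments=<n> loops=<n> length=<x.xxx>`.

cell (0,1): code 0100 → (0.384,2.000)–(1.000,1.445)
cell (0,2): code 1100 → (0.158,3.000)–(0.384,2.000)
cell (0,3): code 1000 → (1.000,3.916)–(0.158,3.000)
cell (1,1): code 0110 → (1.000,1.445)–(2.000,1.544)
cell (1,3): code 1001 → (2.000,3.840)–(1.000,3.916)
cell (2,1): code 0010 → (2.000,1.544)–(2.475,2.000)
cell (2,2): code 0011 → (2.475,2.000)–(2.723,3.000)
cell (2,3): code 0001 → (2.723,3.000)–(2.000,3.840)
total: 8 segments, chained into 1 closed loop(s), length Σ = 7.903515

segments=8 loops=1 length=7.904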